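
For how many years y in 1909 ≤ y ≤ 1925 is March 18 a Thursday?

3

Day of week of March 18 in each year:
1909: Thu ✓, 1910: Fri, 1911: Sat, 1912: Mon, 1913: Tue, 1914: Wed, 1915: Thu ✓, 1916: Sat, 1917: Sun, 1918: Mon, 1919: Tue, 1920: Thu ✓, 1921: Fri, 1922: Sat, 1923: Sun, 1924: Tue, 1925: Wed
Thursdays: 1909, 1915, 1920.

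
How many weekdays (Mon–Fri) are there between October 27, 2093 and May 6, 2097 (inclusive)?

October 27, 2093 is a Tuesday.
The range spans 1288 days (inclusive of both endpoints).
1288 = 7 × 184, so the span is exactly 184 full weeks.
Each full week contributes 5 weekdays (Mon–Fri): 184 × 5 = 920.
Total: 920.

920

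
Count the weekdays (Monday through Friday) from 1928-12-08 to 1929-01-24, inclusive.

34

1928-12-08 is a Saturday.
That's 48 days from start to end, counting both.
48 = 7 × 6 + 6, so there are 6 full weeks plus 6 extra days.
Each full week contributes 5 weekdays (Mon–Fri): 6 × 5 = 30.
The 6 extra days are Saturday, Sunday, Monday, Tuesday, Wednesday, Thursday — 4 of them qualify.
Total: 30 + 4 = 34.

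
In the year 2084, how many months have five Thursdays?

A month has five Thursdays exactly when Thursday falls within its first (length − 28) days.
Jan: 31 days, starts Sat → 5 of Sat, Sun, Mon
Feb: 29 days, starts Tue → 5 of Tue
Mar: 31 days, starts Wed → 5 of Wed, Thu, Fri ✓
Apr: 30 days, starts Sat → 5 of Sat, Sun
May: 31 days, starts Mon → 5 of Mon, Tue, Wed
Jun: 30 days, starts Thu → 5 of Thu, Fri ✓
Jul: 31 days, starts Sat → 5 of Sat, Sun, Mon
Aug: 31 days, starts Tue → 5 of Tue, Wed, Thu ✓
Sep: 30 days, starts Fri → 5 of Fri, Sat
Oct: 31 days, starts Sun → 5 of Sun, Mon, Tue
Nov: 30 days, starts Wed → 5 of Wed, Thu ✓
Dec: 31 days, starts Fri → 5 of Fri, Sat, Sun
Months with five Thursdays: Mar, Jun, Aug, Nov.

4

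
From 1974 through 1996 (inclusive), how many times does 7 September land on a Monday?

3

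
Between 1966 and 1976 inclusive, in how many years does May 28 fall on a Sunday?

2

Day of week of May 28 in each year:
1966: Sat, 1967: Sun ✓, 1968: Tue, 1969: Wed, 1970: Thu, 1971: Fri, 1972: Sun ✓, 1973: Mon, 1974: Tue, 1975: Wed, 1976: Fri
Sundays: 1967, 1972.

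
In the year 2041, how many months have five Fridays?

4

A month has five Fridays exactly when Friday falls within its first (length − 28) days.
Jan: 31 days, starts Tue → 5 of Tue, Wed, Thu
Feb: 28 days, starts Fri → 5 of (none)
Mar: 31 days, starts Fri → 5 of Fri, Sat, Sun ✓
Apr: 30 days, starts Mon → 5 of Mon, Tue
May: 31 days, starts Wed → 5 of Wed, Thu, Fri ✓
Jun: 30 days, starts Sat → 5 of Sat, Sun
Jul: 31 days, starts Mon → 5 of Mon, Tue, Wed
Aug: 31 days, starts Thu → 5 of Thu, Fri, Sat ✓
Sep: 30 days, starts Sun → 5 of Sun, Mon
Oct: 31 days, starts Tue → 5 of Tue, Wed, Thu
Nov: 30 days, starts Fri → 5 of Fri, Sat ✓
Dec: 31 days, starts Sun → 5 of Sun, Mon, Tue
Months with five Fridays: Mar, May, Aug, Nov.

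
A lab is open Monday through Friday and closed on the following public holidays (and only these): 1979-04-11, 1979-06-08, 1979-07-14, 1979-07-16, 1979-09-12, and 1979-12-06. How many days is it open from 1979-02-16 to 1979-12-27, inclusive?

1979-02-16 is a Friday.
The range spans 315 days (inclusive of both endpoints).
315 = 7 × 45, so the span is exactly 45 full weeks.
Each full week contributes 5 weekdays (Mon–Fri): 45 × 5 = 225.
Holidays: 1979-04-11 (Wed); 1979-06-08 (Fri); 1979-07-14 (Sat); 1979-07-16 (Mon); 1979-09-12 (Wed); 1979-12-06 (Thu).
5 of the 6 holidays fall on weekdays; the rest are weekends and were already excluded.
Business days: 225 − 5 = 220.

220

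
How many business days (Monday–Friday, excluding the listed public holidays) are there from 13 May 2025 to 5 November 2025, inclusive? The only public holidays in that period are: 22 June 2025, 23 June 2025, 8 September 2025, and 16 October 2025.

13 May 2025 is a Tuesday.
The range spans 177 days (inclusive of both endpoints).
177 = 7 × 25 + 2, so there are 25 full weeks plus 2 extra days.
Each full week contributes 5 weekdays (Mon–Fri): 25 × 5 = 125.
The 2 extra days are Tuesday, Wednesday — 2 of them qualify.
Total: 125 + 2 = 127.
Holidays: 22 June 2025 (Sun); 23 June 2025 (Mon); 8 September 2025 (Mon); 16 October 2025 (Thu).
3 of the 4 holidays fall on weekdays; the rest are weekends and were already excluded.
Business days: 127 − 3 = 124.

124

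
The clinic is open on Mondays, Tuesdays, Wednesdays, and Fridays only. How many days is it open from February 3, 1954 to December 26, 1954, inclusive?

186

February 3, 1954 is a Wednesday.
The range spans 327 days (inclusive of both endpoints).
327 = 7 × 46 + 5, so there are 46 full weeks plus 5 extra days.
Each full week contributes 4 days from the set (Mon, Tue, Wed, Fri): 46 × 4 = 184.
The 5 extra days are Wed, Thu, Fri, Sat, Sun — 2 of them qualify.
Total: 184 + 2 = 186.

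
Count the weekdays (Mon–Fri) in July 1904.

1 July 1904 is a Friday.
The range spans 31 days (inclusive of both endpoints).
31 = 7 × 4 + 3, so there are 4 full weeks plus 3 extra days.
Each full week contributes 5 weekdays (Mon–Fri): 4 × 5 = 20.
The 3 extra days are Fri, Sat, Sun — 1 of them qualifies.
Total: 20 + 1 = 21.

21 weekdays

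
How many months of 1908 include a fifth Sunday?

A month has five Sundays exactly when Sunday falls within its first (length − 28) days.
Jan: 31 days, starts Wed → 5 of Wed, Thu, Fri
Feb: 29 days, starts Sat → 5 of Sat
Mar: 31 days, starts Sun → 5 of Sun, Mon, Tue ✓
Apr: 30 days, starts Wed → 5 of Wed, Thu
May: 31 days, starts Fri → 5 of Fri, Sat, Sun ✓
Jun: 30 days, starts Mon → 5 of Mon, Tue
Jul: 31 days, starts Wed → 5 of Wed, Thu, Fri
Aug: 31 days, starts Sat → 5 of Sat, Sun, Mon ✓
Sep: 30 days, starts Tue → 5 of Tue, Wed
Oct: 31 days, starts Thu → 5 of Thu, Fri, Sat
Nov: 30 days, starts Sun → 5 of Sun, Mon ✓
Dec: 31 days, starts Tue → 5 of Tue, Wed, Thu
Months with five Sundays: Mar, May, Aug, Nov.

4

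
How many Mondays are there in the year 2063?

1 January 2063 is a Monday.
The range spans 365 days (inclusive of both endpoints).
365 = 7 × 52 + 1, so there are 52 full weeks plus 1 extra day.
Each full week contributes one Monday: 52 so far.
The 1 extra day is Mon — 1 of them qualifies.
Total: 52 + 1 = 53.

53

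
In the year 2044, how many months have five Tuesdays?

4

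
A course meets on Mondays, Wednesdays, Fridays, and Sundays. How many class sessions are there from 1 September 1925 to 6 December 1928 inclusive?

1 September 1925 is a Tuesday.
The range spans 1193 days (inclusive of both endpoints).
1193 = 7 × 170 + 3, so there are 170 full weeks plus 3 extra days.
Each full week contributes 4 days from the set (Mon, Wed, Fri, Sun): 170 × 4 = 680.
The 3 extra days are Tuesday, Wednesday, Thursday — 1 of them qualifies.
Total: 680 + 1 = 681.

681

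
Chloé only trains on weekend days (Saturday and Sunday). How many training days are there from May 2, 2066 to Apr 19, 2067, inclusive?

101

May 2, 2066 is a Sunday.
From May 2, 2066 to Apr 19, 2067 is 353 days inclusive.
353 = 7 × 50 + 3, so there are 50 full weeks plus 3 extra days.
Each full week contributes 2 weekend days (Sat, Sun): 50 × 2 = 100.
The 3 extra days are Sunday, Monday, Tuesday — 1 of them qualifies.
Total: 100 + 1 = 101.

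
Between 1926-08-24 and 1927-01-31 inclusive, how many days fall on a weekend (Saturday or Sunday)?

1926-08-24 is a Tuesday.
The range spans 161 days (inclusive of both endpoints).
161 = 7 × 23, so the span is exactly 23 full weeks.
Each full week contributes 2 weekend days (Sat, Sun): 23 × 2 = 46.

46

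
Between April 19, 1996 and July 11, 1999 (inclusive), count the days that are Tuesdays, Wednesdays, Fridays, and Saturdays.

April 19, 1996 is a Friday.
From April 19, 1996 to July 11, 1999 is 1179 days inclusive.
1179 = 7 × 168 + 3, so there are 168 full weeks plus 3 extra days.
Each full week contributes 4 days from the set (Tue, Wed, Fri, Sat): 168 × 4 = 672.
The 3 extra days are Fri, Sat, Sun — 2 of them qualify.
Total: 672 + 2 = 674.

674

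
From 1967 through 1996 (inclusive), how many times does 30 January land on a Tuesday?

5

Day of week of January 30 in each year:
1967: Mon, 1968: Tue ✓, 1969: Thu, 1970: Fri, 1971: Sat, 1972: Sun, 1973: Tue ✓, 1974: Wed, 1975: Thu, 1976: Fri, 1977: Sun, 1978: Mon, 1979: Tue ✓, 1980: Wed, 1981: Fri, 1982: Sat, 1983: Sun, 1984: Mon, 1985: Wed, 1986: Thu, 1987: Fri, 1988: Sat, 1989: Mon, 1990: Tue ✓, 1991: Wed, 1992: Thu, 1993: Sat, 1994: Sun, 1995: Mon, 1996: Tue ✓
Tuesdays: 1968, 1973, 1979, 1990, 1996.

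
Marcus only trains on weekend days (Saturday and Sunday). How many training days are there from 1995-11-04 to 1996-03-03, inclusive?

1995-11-04 is a Saturday.
The range spans 121 days (inclusive of both endpoints).
121 = 7 × 17 + 2, so there are 17 full weeks plus 2 extra days.
Each full week contributes 2 weekend days (Sat, Sun): 17 × 2 = 34.
The 2 extra days are Saturday, Sunday — 2 of them qualify.
Total: 34 + 2 = 36.

36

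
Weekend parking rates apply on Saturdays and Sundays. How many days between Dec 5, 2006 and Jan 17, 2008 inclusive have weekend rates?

116

Dec 5, 2006 is a Tuesday.
From Dec 5, 2006 to Jan 17, 2008 is 409 days inclusive.
409 = 7 × 58 + 3, so there are 58 full weeks plus 3 extra days.
Each full week contributes 2 weekend days (Sat, Sun): 58 × 2 = 116.
The 3 extra days are Tuesday, Wednesday, Thursday — none qualify.
Total: 116 + 0 = 116.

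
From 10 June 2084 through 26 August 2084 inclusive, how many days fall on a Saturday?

12

10 June 2084 is a Saturday.
From 10 June 2084 to 26 August 2084 is 78 days inclusive.
78 = 7 × 11 + 1, so there are 11 full weeks plus 1 extra day.
Each full week contributes one Saturday: 11 so far.
The 1 extra day is Saturday — 1 of them qualifies.
Total: 11 + 1 = 12.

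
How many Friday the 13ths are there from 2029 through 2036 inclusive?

13

Friday-the-13ths by year:
2029: Apr, Jul
2030: Sep, Dec
2031: Jun
2032: Feb, Aug
2033: May
2034: Jan, Oct
2035: Apr, Jul
2036: Jun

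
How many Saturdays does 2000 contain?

Jan 1, 2000 is a Saturday.
From Jan 1, 2000 to Dec 31, 2000 is 366 days inclusive.
366 = 7 × 52 + 2, so there are 52 full weeks plus 2 extra days.
Each full week contributes one Saturday: 52 so far.
The 2 extra days are Sat, Sun — 1 of them qualifies.
Total: 52 + 1 = 53.

53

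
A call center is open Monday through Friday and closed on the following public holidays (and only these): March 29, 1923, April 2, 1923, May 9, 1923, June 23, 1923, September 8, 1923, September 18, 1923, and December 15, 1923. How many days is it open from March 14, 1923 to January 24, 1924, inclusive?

223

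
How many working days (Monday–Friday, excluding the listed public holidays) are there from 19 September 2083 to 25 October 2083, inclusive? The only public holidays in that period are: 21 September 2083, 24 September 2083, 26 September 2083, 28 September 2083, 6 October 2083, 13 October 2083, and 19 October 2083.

19 September 2083 is a Sunday.
From 19 September 2083 to 25 October 2083 is 37 days inclusive.
37 = 7 × 5 + 2, so there are 5 full weeks plus 2 extra days.
Each full week contributes 5 weekdays (Mon–Fri): 5 × 5 = 25.
The 2 extra days are Sun, Mon — 1 of them qualifies.
Total: 25 + 1 = 26.
Holidays: 21 September 2083 (Tue); 24 September 2083 (Fri); 26 September 2083 (Sun); 28 September 2083 (Tue); 6 October 2083 (Wed); 13 October 2083 (Wed); 19 October 2083 (Tue).
6 of the 7 holidays fall on weekdays; the rest are weekends and were already excluded.
Business days: 26 − 6 = 20.

20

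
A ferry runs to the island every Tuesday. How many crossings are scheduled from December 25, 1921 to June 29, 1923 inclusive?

December 25, 1921 is a Sunday.
The range spans 552 days (inclusive of both endpoints).
552 = 7 × 78 + 6, so there are 78 full weeks plus 6 extra days.
Each full week contributes one Tuesday: 78 so far.
The 6 extra days are Sunday, Monday, Tuesday, Wednesday, Thursday, Friday — 1 of them qualifies.
Total: 78 + 1 = 79.

79 Tuesdays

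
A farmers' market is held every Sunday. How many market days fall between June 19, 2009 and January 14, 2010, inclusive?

June 19, 2009 is a Friday.
The range spans 210 days (inclusive of both endpoints).
210 = 7 × 30, so the span is exactly 30 full weeks.
Each full week contributes one Sunday: 30 so far.
Total: 30.

30 Sundays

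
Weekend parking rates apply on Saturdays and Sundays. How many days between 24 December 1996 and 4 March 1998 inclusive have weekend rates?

24 December 1996 is a Tuesday.
The range spans 436 days (inclusive of both endpoints).
436 = 7 × 62 + 2, so there are 62 full weeks plus 2 extra days.
Each full week contributes 2 weekend days (Sat, Sun): 62 × 2 = 124.
The 2 extra days are Tuesday, Wednesday — none qualify.
Total: 124 + 0 = 124.

124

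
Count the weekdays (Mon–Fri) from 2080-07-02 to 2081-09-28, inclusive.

324

2080-07-02 is a Tuesday.
From 2080-07-02 to 2081-09-28 is 454 days inclusive.
454 = 7 × 64 + 6, so there are 64 full weeks plus 6 extra days.
Each full week contributes 5 weekdays (Mon–Fri): 64 × 5 = 320.
The 6 extra days are Tue, Wed, Thu, Fri, Sat, Sun — 4 of them qualify.
Total: 320 + 4 = 324.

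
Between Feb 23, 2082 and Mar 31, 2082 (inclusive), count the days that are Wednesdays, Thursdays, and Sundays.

15

Feb 23, 2082 is a Monday.
From Feb 23, 2082 to Mar 31, 2082 is 37 days inclusive.
37 = 7 × 5 + 2, so there are 5 full weeks plus 2 extra days.
Each full week contributes 3 days from the set (Wed, Thu, Sun): 5 × 3 = 15.
The 2 extra days are Monday, Tuesday — none qualify.
Total: 15 + 0 = 15.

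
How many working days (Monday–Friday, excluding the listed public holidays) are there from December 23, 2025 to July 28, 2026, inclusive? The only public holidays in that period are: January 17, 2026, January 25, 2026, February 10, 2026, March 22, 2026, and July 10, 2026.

December 23, 2025 is a Tuesday.
From December 23, 2025 to July 28, 2026 is 218 days inclusive.
218 = 7 × 31 + 1, so there are 31 full weeks plus 1 extra day.
Each full week contributes 5 weekdays (Mon–Fri): 31 × 5 = 155.
The 1 extra day is Tue — 1 of them qualifies.
Total: 155 + 1 = 156.
Holidays: January 17, 2026 (Sat); January 25, 2026 (Sun); February 10, 2026 (Tue); March 22, 2026 (Sun); July 10, 2026 (Fri).
2 of the 5 holidays fall on weekdays; the rest are weekends and were already excluded.
Business days: 156 − 2 = 154.

154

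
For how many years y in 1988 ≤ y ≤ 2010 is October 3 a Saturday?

3

Day of week of October 3 in each year:
1988: Mon, 1989: Tue, 1990: Wed, 1991: Thu, 1992: Sat ✓, 1993: Sun, 1994: Mon, 1995: Tue, 1996: Thu, 1997: Fri, 1998: Sat ✓, 1999: Sun, 2000: Tue, 2001: Wed, 2002: Thu, 2003: Fri, 2004: Sun, 2005: Mon, 2006: Tue, 2007: Wed, 2008: Fri, 2009: Sat ✓, 2010: Sun
Saturdays: 1992, 1998, 2009.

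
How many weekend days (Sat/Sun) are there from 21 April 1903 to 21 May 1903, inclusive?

8

21 April 1903 is a Tuesday.
The range spans 31 days (inclusive of both endpoints).
31 = 7 × 4 + 3, so there are 4 full weeks plus 3 extra days.
Each full week contributes 2 weekend days (Sat, Sun): 4 × 2 = 8.
The 3 extra days are Tuesday, Wednesday, Thursday — none qualify.
Total: 8 + 0 = 8.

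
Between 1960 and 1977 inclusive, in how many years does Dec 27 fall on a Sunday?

Day of week of December 27 in each year:
1960: Tue, 1961: Wed, 1962: Thu, 1963: Fri, 1964: Sun ✓, 1965: Mon, 1966: Tue, 1967: Wed, 1968: Fri, 1969: Sat, 1970: Sun ✓, 1971: Mon, 1972: Wed, 1973: Thu, 1974: Fri, 1975: Sat, 1976: Mon, 1977: Tue
Sundays: 1964, 1970.

2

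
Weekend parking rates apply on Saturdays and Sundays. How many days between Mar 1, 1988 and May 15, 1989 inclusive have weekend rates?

126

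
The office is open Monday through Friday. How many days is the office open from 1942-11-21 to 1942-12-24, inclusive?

1942-11-21 is a Saturday.
That's 34 days from start to end, counting both.
34 = 7 × 4 + 6, so there are 4 full weeks plus 6 extra days.
Each full week contributes 5 weekdays (Mon–Fri): 4 × 5 = 20.
The 6 extra days are Saturday, Sunday, Monday, Tuesday, Wednesday, Thursday — 4 of them qualify.
Total: 20 + 4 = 24.

24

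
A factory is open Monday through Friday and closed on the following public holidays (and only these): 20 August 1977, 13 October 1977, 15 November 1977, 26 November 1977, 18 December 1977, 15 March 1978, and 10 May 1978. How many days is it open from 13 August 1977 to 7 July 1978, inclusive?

13 August 1977 is a Saturday.
The range spans 329 days (inclusive of both endpoints).
329 = 7 × 47, so the span is exactly 47 full weeks.
Each full week contributes 5 weekdays (Mon–Fri): 47 × 5 = 235.
Total: 235.
Holidays: 20 August 1977 (Sat); 13 October 1977 (Thu); 15 November 1977 (Tue); 26 November 1977 (Sat); 18 December 1977 (Sun); 15 March 1978 (Wed); 10 May 1978 (Wed).
4 of the 7 holidays fall on weekdays; the rest are weekends and were already excluded.
Business days: 235 − 4 = 231.

231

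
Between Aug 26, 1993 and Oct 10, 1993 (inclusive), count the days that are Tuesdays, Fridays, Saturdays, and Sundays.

27

Aug 26, 1993 is a Thursday.
From Aug 26, 1993 to Oct 10, 1993 is 46 days inclusive.
46 = 7 × 6 + 4, so there are 6 full weeks plus 4 extra days.
Each full week contributes 4 days from the set (Tue, Fri, Sat, Sun): 6 × 4 = 24.
The 4 extra days are Thu, Fri, Sat, Sun — 3 of them qualify.
Total: 24 + 3 = 27.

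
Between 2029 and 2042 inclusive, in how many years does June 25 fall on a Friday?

2

Day of week of June 25 in each year:
2029: Mon, 2030: Tue, 2031: Wed, 2032: Fri ✓, 2033: Sat, 2034: Sun, 2035: Mon, 2036: Wed, 2037: Thu, 2038: Fri ✓, 2039: Sat, 2040: Mon, 2041: Tue, 2042: Wed
Fridays: 2032, 2038.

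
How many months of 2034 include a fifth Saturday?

A month has five Saturdays exactly when Saturday falls within its first (length − 28) days.
Jan: 31 days, starts Sun → 5 of Sun, Mon, Tue
Feb: 28 days, starts Wed → 5 of (none)
Mar: 31 days, starts Wed → 5 of Wed, Thu, Fri
Apr: 30 days, starts Sat → 5 of Sat, Sun ✓
May: 31 days, starts Mon → 5 of Mon, Tue, Wed
Jun: 30 days, starts Thu → 5 of Thu, Fri
Jul: 31 days, starts Sat → 5 of Sat, Sun, Mon ✓
Aug: 31 days, starts Tue → 5 of Tue, Wed, Thu
Sep: 30 days, starts Fri → 5 of Fri, Sat ✓
Oct: 31 days, starts Sun → 5 of Sun, Mon, Tue
Nov: 30 days, starts Wed → 5 of Wed, Thu
Dec: 31 days, starts Fri → 5 of Fri, Sat, Sun ✓
Months with five Saturdays: Apr, Jul, Sep, Dec.

4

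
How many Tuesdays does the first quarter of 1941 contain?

1 January 1941 is a Wednesday.
From 1 January 1941 to 31 March 1941 is 90 days inclusive.
90 = 7 × 12 + 6, so there are 12 full weeks plus 6 extra days.
Each full week contributes one Tuesday: 12 so far.
The 6 extra days are Wednesday, Thursday, Friday, Saturday, Sunday, Monday — none qualify.
Total: 12 + 0 = 12.

12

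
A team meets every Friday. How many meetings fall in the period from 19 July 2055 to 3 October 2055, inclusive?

19 July 2055 is a Monday.
The range spans 77 days (inclusive of both endpoints).
77 = 7 × 11, so the span is exactly 11 full weeks.
Each full week contributes one Friday: 11 so far.

11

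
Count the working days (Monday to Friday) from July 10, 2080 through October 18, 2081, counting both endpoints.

July 10, 2080 is a Wednesday.
From July 10, 2080 to October 18, 2081 is 466 days inclusive.
466 = 7 × 66 + 4, so there are 66 full weeks plus 4 extra days.
Each full week contributes 5 weekdays (Mon–Fri): 66 × 5 = 330.
The 4 extra days are Wed, Thu, Fri, Sat — 3 of them qualify.
Total: 330 + 3 = 333.

333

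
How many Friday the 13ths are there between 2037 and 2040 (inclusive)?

8

Friday-the-13ths by year:
2037: Feb, Mar, Nov
2038: Aug
2039: May
2040: Jan, Apr, Jul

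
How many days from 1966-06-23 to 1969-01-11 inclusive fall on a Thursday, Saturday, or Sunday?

1966-06-23 is a Thursday.
The range spans 934 days (inclusive of both endpoints).
934 = 7 × 133 + 3, so there are 133 full weeks plus 3 extra days.
Each full week contributes 3 days from the set (Thu, Sat, Sun): 133 × 3 = 399.
The 3 extra days are Thursday, Friday, Saturday — 2 of them qualify.
Total: 399 + 2 = 401.

401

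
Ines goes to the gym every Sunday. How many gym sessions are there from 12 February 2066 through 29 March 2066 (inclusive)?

12 February 2066 is a Friday.
The range spans 46 days (inclusive of both endpoints).
46 = 7 × 6 + 4, so there are 6 full weeks plus 4 extra days.
Each full week contributes one Sunday: 6 so far.
The 4 extra days are Friday, Saturday, Sunday, Monday — 1 of them qualifies.
Total: 6 + 1 = 7.

7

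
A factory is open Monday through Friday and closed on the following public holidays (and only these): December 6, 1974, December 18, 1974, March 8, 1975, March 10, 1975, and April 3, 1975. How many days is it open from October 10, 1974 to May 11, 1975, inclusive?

148

October 10, 1974 is a Thursday.
That's 214 days from start to end, counting both.
214 = 7 × 30 + 4, so there are 30 full weeks plus 4 extra days.
Each full week contributes 5 weekdays (Mon–Fri): 30 × 5 = 150.
The 4 extra days are Thursday, Friday, Saturday, Sunday — 2 of them qualify.
Total: 150 + 2 = 152.
Holidays: December 6, 1974 (Fri); December 18, 1974 (Wed); March 8, 1975 (Sat); March 10, 1975 (Mon); April 3, 1975 (Thu).
4 of the 5 holidays fall on weekdays; the rest are weekends and were already excluded.
Business days: 152 − 4 = 148.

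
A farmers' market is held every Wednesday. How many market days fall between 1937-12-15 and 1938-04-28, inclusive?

1937-12-15 is a Wednesday.
That's 135 days from start to end, counting both.
135 = 7 × 19 + 2, so there are 19 full weeks plus 2 extra days.
Each full week contributes one Wednesday: 19 so far.
The 2 extra days are Wednesday, Thursday — 1 of them qualifies.
Total: 19 + 1 = 20.

20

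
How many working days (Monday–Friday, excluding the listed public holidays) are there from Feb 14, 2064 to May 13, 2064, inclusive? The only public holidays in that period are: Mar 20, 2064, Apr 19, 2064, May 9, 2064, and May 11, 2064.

62

Feb 14, 2064 is a Thursday.
From Feb 14, 2064 to May 13, 2064 is 90 days inclusive.
90 = 7 × 12 + 6, so there are 12 full weeks plus 6 extra days.
Each full week contributes 5 weekdays (Mon–Fri): 12 × 5 = 60.
The 6 extra days are Thursday, Friday, Saturday, Sunday, Monday, Tuesday — 4 of them qualify.
Total: 60 + 4 = 64.
Holidays: Mar 20, 2064 (Thu); Apr 19, 2064 (Sat); May 9, 2064 (Fri); May 11, 2064 (Sun).
2 of the 4 holidays fall on weekdays; the rest are weekends and were already excluded.
Business days: 64 − 2 = 62.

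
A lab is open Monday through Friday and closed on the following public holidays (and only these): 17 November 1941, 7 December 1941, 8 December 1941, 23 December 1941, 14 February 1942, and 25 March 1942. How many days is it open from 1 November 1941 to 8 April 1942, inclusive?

1 November 1941 is a Saturday.
That's 159 days from start to end, counting both.
159 = 7 × 22 + 5, so there are 22 full weeks plus 5 extra days.
Each full week contributes 5 weekdays (Mon–Fri): 22 × 5 = 110.
The 5 extra days are Saturday, Sunday, Monday, Tuesday, Wednesday — 3 of them qualify.
Total: 110 + 3 = 113.
Holidays: 17 November 1941 (Mon); 7 December 1941 (Sun); 8 December 1941 (Mon); 23 December 1941 (Tue); 14 February 1942 (Sat); 25 March 1942 (Wed).
4 of the 6 holidays fall on weekdays; the rest are weekends and were already excluded.
Business days: 113 − 4 = 109.

109 working days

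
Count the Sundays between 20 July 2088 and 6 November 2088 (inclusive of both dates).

15

20 July 2088 is a Tuesday.
The range spans 110 days (inclusive of both endpoints).
110 = 7 × 15 + 5, so there are 15 full weeks plus 5 extra days.
Each full week contributes one Sunday: 15 so far.
The 5 extra days are Tuesday, Wednesday, Thursday, Friday, Saturday — none qualify.
Total: 15 + 0 = 15.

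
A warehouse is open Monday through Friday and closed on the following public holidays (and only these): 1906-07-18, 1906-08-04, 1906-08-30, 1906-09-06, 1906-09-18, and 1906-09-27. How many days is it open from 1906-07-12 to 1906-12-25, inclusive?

114

1906-07-12 is a Thursday.
The range spans 167 days (inclusive of both endpoints).
167 = 7 × 23 + 6, so there are 23 full weeks plus 6 extra days.
Each full week contributes 5 weekdays (Mon–Fri): 23 × 5 = 115.
The 6 extra days are Thursday, Friday, Saturday, Sunday, Monday, Tuesday — 4 of them qualify.
Total: 115 + 4 = 119.
Holidays: 1906-07-18 (Wed); 1906-08-04 (Sat); 1906-08-30 (Thu); 1906-09-06 (Thu); 1906-09-18 (Tue); 1906-09-27 (Thu).
5 of the 6 holidays fall on weekdays; the rest are weekends and were already excluded.
Business days: 119 − 5 = 114.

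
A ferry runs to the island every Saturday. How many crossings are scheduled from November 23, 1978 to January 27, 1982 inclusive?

166

November 23, 1978 is a Thursday.
From November 23, 1978 to January 27, 1982 is 1162 days inclusive.
1162 = 7 × 166, so the span is exactly 166 full weeks.
Each full week contributes one Saturday: 166 so far.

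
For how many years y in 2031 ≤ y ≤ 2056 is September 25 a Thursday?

Day of week of September 25 in each year:
2031: Thu ✓, 2032: Sat, 2033: Sun, 2034: Mon, 2035: Tue, 2036: Thu ✓, 2037: Fri, 2038: Sat, 2039: Sun, 2040: Tue, 2041: Wed, 2042: Thu ✓, 2043: Fri, 2044: Sun, 2045: Mon, 2046: Tue, 2047: Wed, 2048: Fri, 2049: Sat, 2050: Sun, 2051: Mon, 2052: Wed, 2053: Thu ✓, 2054: Fri, 2055: Sat, 2056: Mon
Thursdays: 2031, 2036, 2042, 2053.

4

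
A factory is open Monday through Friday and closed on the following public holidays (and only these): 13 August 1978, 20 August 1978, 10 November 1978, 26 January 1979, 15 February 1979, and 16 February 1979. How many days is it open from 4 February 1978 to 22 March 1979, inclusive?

290

4 February 1978 is a Saturday.
From 4 February 1978 to 22 March 1979 is 412 days inclusive.
412 = 7 × 58 + 6, so there are 58 full weeks plus 6 extra days.
Each full week contributes 5 weekdays (Mon–Fri): 58 × 5 = 290.
The 6 extra days are Saturday, Sunday, Monday, Tuesday, Wednesday, Thursday — 4 of them qualify.
Total: 290 + 4 = 294.
Holidays: 13 August 1978 (Sun); 20 August 1978 (Sun); 10 November 1978 (Fri); 26 January 1979 (Fri); 15 February 1979 (Thu); 16 February 1979 (Fri).
4 of the 6 holidays fall on weekdays; the rest are weekends and were already excluded.
Business days: 294 − 4 = 290.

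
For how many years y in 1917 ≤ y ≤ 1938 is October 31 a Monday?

4

Day of week of October 31 in each year:
1917: Wed, 1918: Thu, 1919: Fri, 1920: Sun, 1921: Mon ✓, 1922: Tue, 1923: Wed, 1924: Fri, 1925: Sat, 1926: Sun, 1927: Mon ✓, 1928: Wed, 1929: Thu, 1930: Fri, 1931: Sat, 1932: Mon ✓, 1933: Tue, 1934: Wed, 1935: Thu, 1936: Sat, 1937: Sun, 1938: Mon ✓
Mondays: 1921, 1927, 1932, 1938.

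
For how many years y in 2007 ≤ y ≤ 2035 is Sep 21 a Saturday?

4

Day of week of September 21 in each year:
2007: Fri, 2008: Sun, 2009: Mon, 2010: Tue, 2011: Wed, 2012: Fri, 2013: Sat ✓, 2014: Sun, 2015: Mon, 2016: Wed, 2017: Thu, 2018: Fri, 2019: Sat ✓, 2020: Mon, 2021: Tue, 2022: Wed, 2023: Thu, 2024: Sat ✓, 2025: Sun, 2026: Mon, 2027: Tue, 2028: Thu, 2029: Fri, 2030: Sat ✓, 2031: Sun, 2032: Tue, 2033: Wed, 2034: Thu, 2035: Fri
Saturdays: 2013, 2019, 2024, 2030.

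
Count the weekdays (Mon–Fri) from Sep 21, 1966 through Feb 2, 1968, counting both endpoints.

Sep 21, 1966 is a Wednesday.
The range spans 500 days (inclusive of both endpoints).
500 = 7 × 71 + 3, so there are 71 full weeks plus 3 extra days.
Each full week contributes 5 weekdays (Mon–Fri): 71 × 5 = 355.
The 3 extra days are Wednesday, Thursday, Friday — 3 of them qualify.
Total: 355 + 3 = 358.

358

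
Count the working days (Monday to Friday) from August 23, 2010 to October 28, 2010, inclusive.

49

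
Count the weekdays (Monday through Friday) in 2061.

260

January 1, 2061 is a Saturday.
That's 365 days from start to end, counting both.
365 = 7 × 52 + 1, so there are 52 full weeks plus 1 extra day.
Each full week contributes 5 weekdays (Mon–Fri): 52 × 5 = 260.
The 1 extra day is Sat — none qualify.
Total: 260 + 0 = 260.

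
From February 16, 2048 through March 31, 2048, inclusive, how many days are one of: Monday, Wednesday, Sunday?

20

February 16, 2048 is a Sunday.
From February 16, 2048 to March 31, 2048 is 45 days inclusive.
45 = 7 × 6 + 3, so there are 6 full weeks plus 3 extra days.
Each full week contributes 3 days from the set (Mon, Wed, Sun): 6 × 3 = 18.
The 3 extra days are Sun, Mon, Tue — 2 of them qualify.
Total: 18 + 2 = 20.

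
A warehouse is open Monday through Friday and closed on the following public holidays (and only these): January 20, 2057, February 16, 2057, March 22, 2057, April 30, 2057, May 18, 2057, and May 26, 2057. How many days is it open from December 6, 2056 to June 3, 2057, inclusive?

December 6, 2056 is a Wednesday.
From December 6, 2056 to June 3, 2057 is 180 days inclusive.
180 = 7 × 25 + 5, so there are 25 full weeks plus 5 extra days.
Each full week contributes 5 weekdays (Mon–Fri): 25 × 5 = 125.
The 5 extra days are Wednesday, Thursday, Friday, Saturday, Sunday — 3 of them qualify.
Total: 125 + 3 = 128.
Holidays: January 20, 2057 (Sat); February 16, 2057 (Fri); March 22, 2057 (Thu); April 30, 2057 (Mon); May 18, 2057 (Fri); May 26, 2057 (Sat).
4 of the 6 holidays fall on weekdays; the rest are weekends and were already excluded.
Business days: 128 − 4 = 124.

124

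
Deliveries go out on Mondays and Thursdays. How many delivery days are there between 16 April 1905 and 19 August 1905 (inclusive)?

36

16 April 1905 is a Sunday.
The range spans 126 days (inclusive of both endpoints).
126 = 7 × 18, so the span is exactly 18 full weeks.
Each full week contributes 2 days from the set (Mon, Thu): 18 × 2 = 36.
Total: 36.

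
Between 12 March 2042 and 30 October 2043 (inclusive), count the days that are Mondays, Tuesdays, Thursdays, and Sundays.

341

12 March 2042 is a Wednesday.
From 12 March 2042 to 30 October 2043 is 598 days inclusive.
598 = 7 × 85 + 3, so there are 85 full weeks plus 3 extra days.
Each full week contributes 4 days from the set (Mon, Tue, Thu, Sun): 85 × 4 = 340.
The 3 extra days are Wednesday, Thursday, Friday — 1 of them qualifies.
Total: 340 + 1 = 341.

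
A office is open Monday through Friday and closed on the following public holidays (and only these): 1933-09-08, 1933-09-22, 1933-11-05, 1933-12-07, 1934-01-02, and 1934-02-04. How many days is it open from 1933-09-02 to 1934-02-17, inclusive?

116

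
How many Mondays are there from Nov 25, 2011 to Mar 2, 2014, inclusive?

118

Nov 25, 2011 is a Friday.
That's 829 days from start to end, counting both.
829 = 7 × 118 + 3, so there are 118 full weeks plus 3 extra days.
Each full week contributes one Monday: 118 so far.
The 3 extra days are Friday, Saturday, Sunday — none qualify.
Total: 118 + 0 = 118.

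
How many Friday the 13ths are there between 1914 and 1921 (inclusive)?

13

Friday-the-13ths by year:
1914: Feb, Mar, Nov
1915: Aug
1916: Oct
1917: Apr, Jul
1918: Sep, Dec
1919: Jun
1920: Feb, Aug
1921: May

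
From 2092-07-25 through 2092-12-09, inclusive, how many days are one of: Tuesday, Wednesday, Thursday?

58

2092-07-25 is a Friday.
The range spans 138 days (inclusive of both endpoints).
138 = 7 × 19 + 5, so there are 19 full weeks plus 5 extra days.
Each full week contributes 3 days from the set (Tue, Wed, Thu): 19 × 3 = 57.
The 5 extra days are Fri, Sat, Sun, Mon, Tue — 1 of them qualifies.
Total: 57 + 1 = 58.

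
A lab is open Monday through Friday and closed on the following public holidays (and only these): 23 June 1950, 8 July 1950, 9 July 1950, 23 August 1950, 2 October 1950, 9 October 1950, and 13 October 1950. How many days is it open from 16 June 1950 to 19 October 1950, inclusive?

85

16 June 1950 is a Friday.
That's 126 days from start to end, counting both.
126 = 7 × 18, so the span is exactly 18 full weeks.
Each full week contributes 5 weekdays (Mon–Fri): 18 × 5 = 90.
Holidays: 23 June 1950 (Fri); 8 July 1950 (Sat); 9 July 1950 (Sun); 23 August 1950 (Wed); 2 October 1950 (Mon); 9 October 1950 (Mon); 13 October 1950 (Fri).
5 of the 7 holidays fall on weekdays; the rest are weekends and were already excluded.
Business days: 90 − 5 = 85.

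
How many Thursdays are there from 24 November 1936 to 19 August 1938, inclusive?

91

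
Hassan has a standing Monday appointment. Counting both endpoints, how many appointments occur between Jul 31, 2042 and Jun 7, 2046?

201

Jul 31, 2042 is a Thursday.
The range spans 1408 days (inclusive of both endpoints).
1408 = 7 × 201 + 1, so there are 201 full weeks plus 1 extra day.
Each full week contributes one Monday: 201 so far.
The 1 extra day is Thursday — none qualify.
Total: 201 + 0 = 201.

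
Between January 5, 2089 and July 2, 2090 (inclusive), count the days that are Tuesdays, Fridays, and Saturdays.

January 5, 2089 is a Wednesday.
That's 544 days from start to end, counting both.
544 = 7 × 77 + 5, so there are 77 full weeks plus 5 extra days.
Each full week contributes 3 days from the set (Tue, Fri, Sat): 77 × 3 = 231.
The 5 extra days are Wednesday, Thursday, Friday, Saturday, Sunday — 2 of them qualify.
Total: 231 + 2 = 233.

233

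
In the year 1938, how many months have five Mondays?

4

A month has five Mondays exactly when Monday falls within its first (length − 28) days.
Jan: 31 days, starts Sat → 5 of Sat, Sun, Mon ✓
Feb: 28 days, starts Tue → 5 of (none)
Mar: 31 days, starts Tue → 5 of Tue, Wed, Thu
Apr: 30 days, starts Fri → 5 of Fri, Sat
May: 31 days, starts Sun → 5 of Sun, Mon, Tue ✓
Jun: 30 days, starts Wed → 5 of Wed, Thu
Jul: 31 days, starts Fri → 5 of Fri, Sat, Sun
Aug: 31 days, starts Mon → 5 of Mon, Tue, Wed ✓
Sep: 30 days, starts Thu → 5 of Thu, Fri
Oct: 31 days, starts Sat → 5 of Sat, Sun, Mon ✓
Nov: 30 days, starts Tue → 5 of Tue, Wed
Dec: 31 days, starts Thu → 5 of Thu, Fri, Sat
Months with five Mondays: Jan, May, Aug, Oct.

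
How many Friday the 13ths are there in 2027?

The 13th falls on a Friday when the month's 13th has weekday Fri.
Jan 13 is Wed; Feb 13 is Sat; Mar 13 is Sat; Apr 13 is Tue; May 13 is Thu; Jun 13 is Sun; Jul 13 is Tue; Aug 13 is Fri ✓; Sep 13 is Mon; Oct 13 is Wed; Nov 13 is Sat; Dec 13 is Mon.
Friday the 13ths: Aug.

1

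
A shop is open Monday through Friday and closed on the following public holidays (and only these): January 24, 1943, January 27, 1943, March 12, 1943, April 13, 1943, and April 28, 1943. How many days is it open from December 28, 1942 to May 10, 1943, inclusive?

92

December 28, 1942 is a Monday.
The range spans 134 days (inclusive of both endpoints).
134 = 7 × 19 + 1, so there are 19 full weeks plus 1 extra day.
Each full week contributes 5 weekdays (Mon–Fri): 19 × 5 = 95.
The 1 extra day is Monday — 1 of them qualifies.
Total: 95 + 1 = 96.
Holidays: January 24, 1943 (Sun); January 27, 1943 (Wed); March 12, 1943 (Fri); April 13, 1943 (Tue); April 28, 1943 (Wed).
4 of the 5 holidays fall on weekdays; the rest are weekends and were already excluded.
Business days: 96 − 4 = 92.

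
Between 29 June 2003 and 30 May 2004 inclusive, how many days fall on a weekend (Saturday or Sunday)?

29 June 2003 is a Sunday.
That's 337 days from start to end, counting both.
337 = 7 × 48 + 1, so there are 48 full weeks plus 1 extra day.
Each full week contributes 2 weekend days (Sat, Sun): 48 × 2 = 96.
The 1 extra day is Sunday — 1 of them qualifies.
Total: 96 + 1 = 97.

97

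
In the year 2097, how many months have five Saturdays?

A month has five Saturdays exactly when Saturday falls within its first (length − 28) days.
Jan: 31 days, starts Tue → 5 of Tue, Wed, Thu
Feb: 28 days, starts Fri → 5 of (none)
Mar: 31 days, starts Fri → 5 of Fri, Sat, Sun ✓
Apr: 30 days, starts Mon → 5 of Mon, Tue
May: 31 days, starts Wed → 5 of Wed, Thu, Fri
Jun: 30 days, starts Sat → 5 of Sat, Sun ✓
Jul: 31 days, starts Mon → 5 of Mon, Tue, Wed
Aug: 31 days, starts Thu → 5 of Thu, Fri, Sat ✓
Sep: 30 days, starts Sun → 5 of Sun, Mon
Oct: 31 days, starts Tue → 5 of Tue, Wed, Thu
Nov: 30 days, starts Fri → 5 of Fri, Sat ✓
Dec: 31 days, starts Sun → 5 of Sun, Mon, Tue
Months with five Saturdays: Mar, Jun, Aug, Nov.

4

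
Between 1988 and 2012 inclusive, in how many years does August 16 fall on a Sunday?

Day of week of August 16 in each year:
1988: Tue, 1989: Wed, 1990: Thu, 1991: Fri, 1992: Sun ✓, 1993: Mon, 1994: Tue, 1995: Wed, 1996: Fri, 1997: Sat, 1998: Sun ✓, 1999: Mon, 2000: Wed, 2001: Thu, 2002: Fri, 2003: Sat, 2004: Mon, 2005: Tue, 2006: Wed, 2007: Thu, 2008: Sat, 2009: Sun ✓, 2010: Mon, 2011: Tue, 2012: Thu
Sundays: 1992, 1998, 2009.

3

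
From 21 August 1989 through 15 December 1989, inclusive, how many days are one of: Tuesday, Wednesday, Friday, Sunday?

67

21 August 1989 is a Monday.
The range spans 117 days (inclusive of both endpoints).
117 = 7 × 16 + 5, so there are 16 full weeks plus 5 extra days.
Each full week contributes 4 days from the set (Tue, Wed, Fri, Sun): 16 × 4 = 64.
The 5 extra days are Monday, Tuesday, Wednesday, Thursday, Friday — 3 of them qualify.
Total: 64 + 3 = 67.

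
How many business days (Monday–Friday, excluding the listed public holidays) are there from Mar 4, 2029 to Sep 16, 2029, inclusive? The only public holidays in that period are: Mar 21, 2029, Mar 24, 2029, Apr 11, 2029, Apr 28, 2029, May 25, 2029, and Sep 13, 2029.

136 business days

Mar 4, 2029 is a Sunday.
The range spans 197 days (inclusive of both endpoints).
197 = 7 × 28 + 1, so there are 28 full weeks plus 1 extra day.
Each full week contributes 5 weekdays (Mon–Fri): 28 × 5 = 140.
The 1 extra day is Sunday — none qualify.
Total: 140 + 0 = 140.
Holidays: Mar 21, 2029 (Wed); Mar 24, 2029 (Sat); Apr 11, 2029 (Wed); Apr 28, 2029 (Sat); May 25, 2029 (Fri); Sep 13, 2029 (Thu).
4 of the 6 holidays fall on weekdays; the rest are weekends and were already excluded.
Business days: 140 − 4 = 136.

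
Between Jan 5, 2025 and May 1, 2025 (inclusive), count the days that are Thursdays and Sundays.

34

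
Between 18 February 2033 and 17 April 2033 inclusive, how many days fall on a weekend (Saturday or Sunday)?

18 February 2033 is a Friday.
The range spans 59 days (inclusive of both endpoints).
59 = 7 × 8 + 3, so there are 8 full weeks plus 3 extra days.
Each full week contributes 2 weekend days (Sat, Sun): 8 × 2 = 16.
The 3 extra days are Friday, Saturday, Sunday — 2 of them qualify.
Total: 16 + 2 = 18.

18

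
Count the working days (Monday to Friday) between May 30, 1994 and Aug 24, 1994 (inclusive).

May 30, 1994 is a Monday.
From May 30, 1994 to Aug 24, 1994 is 87 days inclusive.
87 = 7 × 12 + 3, so there are 12 full weeks plus 3 extra days.
Each full week contributes 5 weekdays (Mon–Fri): 12 × 5 = 60.
The 3 extra days are Monday, Tuesday, Wednesday — 3 of them qualify.
Total: 60 + 3 = 63.

63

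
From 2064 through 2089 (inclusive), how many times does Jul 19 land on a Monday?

4

Day of week of July 19 in each year:
2064: Sat, 2065: Sun, 2066: Mon ✓, 2067: Tue, 2068: Thu, 2069: Fri, 2070: Sat, 2071: Sun, 2072: Tue, 2073: Wed, 2074: Thu, 2075: Fri, 2076: Sun, 2077: Mon ✓, 2078: Tue, 2079: Wed, 2080: Fri, 2081: Sat, 2082: Sun, 2083: Mon ✓, 2084: Wed, 2085: Thu, 2086: Fri, 2087: Sat, 2088: Mon ✓, 2089: Tue
Mondays: 2066, 2077, 2083, 2088.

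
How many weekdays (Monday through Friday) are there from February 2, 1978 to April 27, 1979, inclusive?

February 2, 1978 is a Thursday.
That's 450 days from start to end, counting both.
450 = 7 × 64 + 2, so there are 64 full weeks plus 2 extra days.
Each full week contributes 5 weekdays (Mon–Fri): 64 × 5 = 320.
The 2 extra days are Thu, Fri — 2 of them qualify.
Total: 320 + 2 = 322.

322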